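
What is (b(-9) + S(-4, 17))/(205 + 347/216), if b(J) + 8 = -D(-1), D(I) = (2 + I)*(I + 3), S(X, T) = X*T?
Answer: -16848/44627 ≈ -0.37753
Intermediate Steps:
S(X, T) = T*X
D(I) = (2 + I)*(3 + I)
b(J) = -10 (b(J) = -8 - (6 + (-1)² + 5*(-1)) = -8 - (6 + 1 - 5) = -8 - 1*2 = -8 - 2 = -10)
(b(-9) + S(-4, 17))/(205 + 347/216) = (-10 + 17*(-4))/(205 + 347/216) = (-10 - 68)/(205 + 347*(1/216)) = -78/(205 + 347/216) = -78/44627/216 = -78*216/44627 = -16848/44627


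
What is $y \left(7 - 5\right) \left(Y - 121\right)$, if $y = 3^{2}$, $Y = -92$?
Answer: $-3834$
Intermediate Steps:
$y = 9$
$y \left(7 - 5\right) \left(Y - 121\right) = 9 \left(7 - 5\right) \left(-92 - 121\right) = 9 \cdot 2 \left(-213\right) = 18 \left(-213\right) = -3834$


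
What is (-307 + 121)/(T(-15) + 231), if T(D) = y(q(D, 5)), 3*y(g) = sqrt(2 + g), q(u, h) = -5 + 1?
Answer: -386694/480251 + 558*I*sqrt(2)/480251 ≈ -0.80519 + 0.0016432*I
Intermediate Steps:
q(u, h) = -4
y(g) = sqrt(2 + g)/3
T(D) = I*sqrt(2)/3 (T(D) = sqrt(2 - 4)/3 = sqrt(-2)/3 = (I*sqrt(2))/3 = I*sqrt(2)/3)
(-307 + 121)/(T(-15) + 231) = (-307 + 121)/(I*sqrt(2)/3 + 231) = -186/(231 + I*sqrt(2)/3)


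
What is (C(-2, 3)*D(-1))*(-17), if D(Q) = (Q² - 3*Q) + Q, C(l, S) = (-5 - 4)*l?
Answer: -918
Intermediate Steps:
C(l, S) = -9*l
D(Q) = Q² - 2*Q
(C(-2, 3)*D(-1))*(-17) = ((-9*(-2))*(-(-2 - 1)))*(-17) = (18*(-1*(-3)))*(-17) = (18*3)*(-17) = 54*(-17) = -918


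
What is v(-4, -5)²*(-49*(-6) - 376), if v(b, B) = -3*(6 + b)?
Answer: -2952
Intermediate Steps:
v(b, B) = -18 - 3*b
v(-4, -5)²*(-49*(-6) - 376) = (-18 - 3*(-4))²*(-49*(-6) - 376) = (-18 + 12)²*(294 - 376) = (-6)²*(-82) = 36*(-82) = -2952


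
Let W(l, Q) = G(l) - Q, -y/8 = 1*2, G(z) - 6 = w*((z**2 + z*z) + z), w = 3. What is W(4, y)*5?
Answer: 650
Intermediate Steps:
G(z) = 6 + 3*z + 6*z**2 (G(z) = 6 + 3*((z**2 + z*z) + z) = 6 + 3*((z**2 + z**2) + z) = 6 + 3*(2*z**2 + z) = 6 + 3*(z + 2*z**2) = 6 + (3*z + 6*z**2) = 6 + 3*z + 6*z**2)
y = -16 (y = -8*2 = -16)
W(l, Q) = 6 - Q + 3*l + 6*l**2 (W(l, Q) = (6 + 3*l + 6*l**2) - Q = 6 - Q + 3*l + 6*l**2)
W(4, y)*5 = (6 - 1*(-16) + 3*4 + 6*4**2)*5 = (6 + 16 + 12 + 6*16)*5 = (6 + 16 + 12 + 96)*5 = 130*5 = 650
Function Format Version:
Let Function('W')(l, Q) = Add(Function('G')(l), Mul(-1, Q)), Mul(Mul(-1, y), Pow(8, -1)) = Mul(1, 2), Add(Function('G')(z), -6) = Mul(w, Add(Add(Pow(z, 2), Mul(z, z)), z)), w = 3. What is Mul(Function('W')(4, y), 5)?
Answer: 650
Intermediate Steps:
Function('G')(z) = Add(6, Mul(3, z), Mul(6, Pow(z, 2))) (Function('G')(z) = Add(6, Mul(3, Add(Add(Pow(z, 2), Mul(z, z)), z))) = Add(6, Mul(3, Add(Add(Pow(z, 2), Pow(z, 2)), z))) = Add(6, Mul(3, Add(Mul(2, Pow(z, 2)), z))) = Add(6, Mul(3, Add(z, Mul(2, Pow(z, 2))))) = Add(6, Add(Mul(3, z), Mul(6, Pow(z, 2)))) = Add(6, Mul(3, z), Mul(6, Pow(z, 2))))
y = -16 (y = Mul(-8, Mul(1, 2)) = Mul(-8, 2) = -16)
Function('W')(l, Q) = Add(6, Mul(-1, Q), Mul(3, l), Mul(6, Pow(l, 2))) (Function('W')(l, Q) = Add(Add(6, Mul(3, l), Mul(6, Pow(l, 2))), Mul(-1, Q)) = Add(6, Mul(-1, Q), Mul(3, l), Mul(6, Pow(l, 2))))
Mul(Function('W')(4, y), 5) = Mul(Add(6, Mul(-1, -16), Mul(3, 4), Mul(6, Pow(4, 2))), 5) = Mul(Add(6, 16, 12, Mul(6, 16)), 5) = Mul(Add(6, 16, 12, 96), 5) = Mul(130, 5) = 650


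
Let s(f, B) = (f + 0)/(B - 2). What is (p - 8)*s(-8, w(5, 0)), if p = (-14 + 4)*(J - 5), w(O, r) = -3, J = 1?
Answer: 256/5 ≈ 51.200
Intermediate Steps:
s(f, B) = f/(-2 + B)
p = 40 (p = (-14 + 4)*(1 - 5) = -10*(-4) = 40)
(p - 8)*s(-8, w(5, 0)) = (40 - 8)*(-8/(-2 - 3)) = 32*(-8/(-5)) = 32*(-8*(-⅕)) = 32*(8/5) = 256/5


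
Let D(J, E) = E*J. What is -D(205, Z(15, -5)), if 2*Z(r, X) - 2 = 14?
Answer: -1640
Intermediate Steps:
Z(r, X) = 8 (Z(r, X) = 1 + (½)*14 = 1 + 7 = 8)
-D(205, Z(15, -5)) = -8*205 = -1*1640 = -1640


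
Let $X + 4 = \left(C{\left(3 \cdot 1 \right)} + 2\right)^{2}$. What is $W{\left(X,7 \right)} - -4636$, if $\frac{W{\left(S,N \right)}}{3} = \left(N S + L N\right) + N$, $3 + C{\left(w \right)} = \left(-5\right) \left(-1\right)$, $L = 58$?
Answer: $6127$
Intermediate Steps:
$C{\left(w \right)} = 2$ ($C{\left(w \right)} = -3 - -5 = -3 + 5 = 2$)
$X = 12$ ($X = -4 + \left(2 + 2\right)^{2} = -4 + 4^{2} = -4 + 16 = 12$)
$W{\left(S,N \right)} = 177 N + 3 N S$ ($W{\left(S,N \right)} = 3 \left(\left(N S + 58 N\right) + N\right) = 3 \left(\left(58 N + N S\right) + N\right) = 3 \left(59 N + N S\right) = 177 N + 3 N S$)
$W{\left(X,7 \right)} - -4636 = 3 \cdot 7 \left(59 + 12\right) - -4636 = 3 \cdot 7 \cdot 71 + 4636 = 1491 + 4636 = 6127$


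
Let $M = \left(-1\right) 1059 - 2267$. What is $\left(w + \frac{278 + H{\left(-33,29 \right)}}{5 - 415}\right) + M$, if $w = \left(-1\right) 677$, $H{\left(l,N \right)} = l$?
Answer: $- \frac{328295}{82} \approx -4003.6$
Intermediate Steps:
$M = -3326$ ($M = -1059 - 2267 = -3326$)
$w = -677$
$\left(w + \frac{278 + H{\left(-33,29 \right)}}{5 - 415}\right) + M = \left(-677 + \frac{278 - 33}{5 - 415}\right) - 3326 = \left(-677 + \frac{245}{-410}\right) - 3326 = \left(-677 + 245 \left(- \frac{1}{410}\right)\right) - 3326 = \left(-677 - \frac{49}{82}\right) - 3326 = - \frac{55563}{82} - 3326 = - \frac{328295}{82}$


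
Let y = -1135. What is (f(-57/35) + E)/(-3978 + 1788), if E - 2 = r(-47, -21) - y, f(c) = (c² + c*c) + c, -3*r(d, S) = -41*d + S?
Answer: -928567/4024125 ≈ -0.23075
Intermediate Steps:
r(d, S) = -S/3 + 41*d/3 (r(d, S) = -(-41*d + S)/3 = -(S - 41*d)/3 = -S/3 + 41*d/3)
f(c) = c + 2*c² (f(c) = (c² + c²) + c = 2*c² + c = c + 2*c²)
E = 1505/3 (E = 2 + ((-⅓*(-21) + (41/3)*(-47)) - 1*(-1135)) = 2 + ((7 - 1927/3) + 1135) = 2 + (-1906/3 + 1135) = 2 + 1499/3 = 1505/3 ≈ 501.67)
(f(-57/35) + E)/(-3978 + 1788) = ((-57/35)*(1 + 2*(-57/35)) + 1505/3)/(-3978 + 1788) = ((-57*1/35)*(1 + 2*(-57*1/35)) + 1505/3)/(-2190) = (-57*(1 + 2*(-57/35))/35 + 1505/3)*(-1/2190) = (-57*(1 - 114/35)/35 + 1505/3)*(-1/2190) = (-57/35*(-79/35) + 1505/3)*(-1/2190) = (4503/1225 + 1505/3)*(-1/2190) = (1857134/3675)*(-1/2190) = -928567/4024125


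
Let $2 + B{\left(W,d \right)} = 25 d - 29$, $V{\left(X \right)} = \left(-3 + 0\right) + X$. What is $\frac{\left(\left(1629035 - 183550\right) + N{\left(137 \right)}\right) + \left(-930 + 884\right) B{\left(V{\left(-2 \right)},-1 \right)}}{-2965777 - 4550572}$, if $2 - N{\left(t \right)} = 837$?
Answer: $- \frac{1447226}{7516349} \approx -0.19254$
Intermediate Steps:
$N{\left(t \right)} = -835$ ($N{\left(t \right)} = 2 - 837 = -835$)
$V{\left(X \right)} = -3 + X$
$B{\left(W,d \right)} = -31 + 25 d$ ($B{\left(W,d \right)} = -2 + \left(25 d - 29\right) = -2 + \left(-29 + 25 d\right) = -31 + 25 d$)
$\frac{\left(\left(1629035 - 183550\right) + N{\left(137 \right)}\right) + \left(-930 + 884\right) B{\left(V{\left(-2 \right)},-1 \right)}}{-2965777 - 4550572} = \frac{\left(\left(1629035 - 183550\right) - 835\right) + \left(-930 + 884\right) \left(-31 + 25 \left(-1\right)\right)}{-2965777 - 4550572} = \frac{\left(1445485 - 835\right) - 46 \left(-31 - 25\right)}{-7516349} = \left(1444650 - -2576\right) \left(- \frac{1}{7516349}\right) = \left(1444650 + 2576\right) \left(- \frac{1}{7516349}\right) = 1447226 \left(- \frac{1}{7516349}\right) = - \frac{1447226}{7516349}$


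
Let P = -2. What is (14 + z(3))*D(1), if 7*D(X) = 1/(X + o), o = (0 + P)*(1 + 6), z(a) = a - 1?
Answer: -16/91 ≈ -0.17582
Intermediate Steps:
z(a) = -1 + a
o = -14 (o = (0 - 2)*(1 + 6) = -2*7 = -14)
D(X) = 1/(7*(-14 + X)) (D(X) = 1/(7*(X - 14)) = 1/(7*(-14 + X)))
(14 + z(3))*D(1) = (14 + (-1 + 3))*(1/(7*(-14 + 1))) = (14 + 2)*((1/7)/(-13)) = 16*((1/7)*(-1/13)) = 16*(-1/91) = -16/91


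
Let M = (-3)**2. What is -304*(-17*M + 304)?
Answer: -45904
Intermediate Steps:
M = 9
-304*(-17*M + 304) = -304*(-17*9 + 304) = -304*(-153 + 304) = -304*151 = -45904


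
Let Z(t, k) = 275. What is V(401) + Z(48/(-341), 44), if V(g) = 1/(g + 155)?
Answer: 152901/556 ≈ 275.00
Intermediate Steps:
V(g) = 1/(155 + g)
V(401) + Z(48/(-341), 44) = 1/(155 + 401) + 275 = 1/556 + 275 = 152901/556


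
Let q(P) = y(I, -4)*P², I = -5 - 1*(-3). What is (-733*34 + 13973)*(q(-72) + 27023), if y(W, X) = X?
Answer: -68836363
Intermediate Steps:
I = -2 (I = -5 + 3 = -2)
q(P) = -4*P²
(-733*34 + 13973)*(q(-72) + 27023) = (-733*34 + 13973)*(-4*(-72)² + 27023) = (-24922 + 13973)*(-4*5184 + 27023) = -10949*(-20736 + 27023) = -10949*6287 = -68836363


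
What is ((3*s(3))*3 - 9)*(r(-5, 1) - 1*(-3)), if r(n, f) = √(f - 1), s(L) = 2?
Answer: 27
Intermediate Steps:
r(n, f) = √(-1 + f)
((3*s(3))*3 - 9)*(r(-5, 1) - 1*(-3)) = ((3*2)*3 - 9)*(√(-1 + 1) - 1*(-3)) = (6*3 - 9)*(√0 + 3) = (18 - 9)*(0 + 3) = 9*3 = 27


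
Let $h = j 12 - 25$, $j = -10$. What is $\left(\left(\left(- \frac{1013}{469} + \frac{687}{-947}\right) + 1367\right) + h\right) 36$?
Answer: $\frac{19492604352}{444143} \approx 43888.0$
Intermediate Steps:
$h = -145$ ($h = \left(-10\right) 12 - 25 = -120 - 25 = -145$)
$\left(\left(\left(- \frac{1013}{469} + \frac{687}{-947}\right) + 1367\right) + h\right) 36 = \left(\left(\left(- \frac{1013}{469} + \frac{687}{-947}\right) + 1367\right) - 145\right) 36 = \left(\left(\left(\left(-1013\right) \frac{1}{469} + 687 \left(- \frac{1}{947}\right)\right) + 1367\right) - 145\right) 36 = \left(\left(\left(- \frac{1013}{469} - \frac{687}{947}\right) + 1367\right) - 145\right) 36 = \left(\left(- \frac{1281514}{444143} + 1367\right) - 145\right) 36 = \left(\frac{605861967}{444143} - 145\right) 36 = \frac{541461232}{444143} \cdot 36 = \frac{19492604352}{444143}$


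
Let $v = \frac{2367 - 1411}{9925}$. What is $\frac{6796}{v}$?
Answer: $\frac{16862575}{239} \approx 70555.0$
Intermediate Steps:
$v = \frac{956}{9925}$ ($v = 956 \cdot \frac{1}{9925} = \frac{956}{9925} \approx 0.096322$)
$\frac{6796}{v} = \frac{6796}{\frac{956}{9925}} = 6796 \cdot \frac{9925}{956} = \frac{16862575}{239}$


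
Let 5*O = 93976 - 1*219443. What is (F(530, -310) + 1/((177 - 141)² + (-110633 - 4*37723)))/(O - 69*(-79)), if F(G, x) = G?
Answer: -689606845/25557610548 ≈ -0.026982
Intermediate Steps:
O = -125467/5 (O = (93976 - 1*219443)/5 = (93976 - 219443)/5 = (⅕)*(-125467) = -125467/5 ≈ -25093.)
(F(530, -310) + 1/((177 - 141)² + (-110633 - 4*37723)))/(O - 69*(-79)) = (530 + 1/((177 - 141)² + (-110633 - 4*37723)))/(-125467/5 - 69*(-79)) = (530 + 1/(36² + (-110633 - 1*150892)))/(-125467/5 + 5451) = (530 + 1/(1296 + (-110633 - 150892)))/(-98212/5) = (530 + 1/(1296 - 261525))*(-5/98212) = (530 + 1/(-260229))*(-5/98212) = (530 - 1/260229)*(-5/98212) = (137921369/260229)*(-5/98212) = -689606845/25557610548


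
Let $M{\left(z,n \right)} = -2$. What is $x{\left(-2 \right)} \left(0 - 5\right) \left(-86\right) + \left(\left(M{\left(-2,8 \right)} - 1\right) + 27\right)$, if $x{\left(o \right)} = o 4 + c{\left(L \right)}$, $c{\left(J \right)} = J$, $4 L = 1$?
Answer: $- \frac{6617}{2} \approx -3308.5$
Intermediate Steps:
$L = \frac{1}{4}$ ($L = \frac{1}{4} \cdot 1 = \frac{1}{4} \approx 0.25$)
$x{\left(o \right)} = \frac{1}{4} + 4 o$ ($x{\left(o \right)} = o 4 + \frac{1}{4} = 4 o + \frac{1}{4} = \frac{1}{4} + 4 o$)
$x{\left(-2 \right)} \left(0 - 5\right) \left(-86\right) + \left(\left(M{\left(-2,8 \right)} - 1\right) + 27\right) = \left(\frac{1}{4} + 4 \left(-2\right)\right) \left(0 - 5\right) \left(-86\right) + \left(\left(-2 - 1\right) + 27\right) = \left(\frac{1}{4} - 8\right) \left(-5\right) \left(-86\right) + \left(-3 + 27\right) = \left(- \frac{31}{4}\right) \left(-5\right) \left(-86\right) + 24 = \frac{155}{4} \left(-86\right) + 24 = - \frac{6665}{2} + 24 = - \frac{6617}{2}$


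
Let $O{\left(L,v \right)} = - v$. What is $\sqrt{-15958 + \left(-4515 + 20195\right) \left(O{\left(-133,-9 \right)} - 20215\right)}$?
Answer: $i \sqrt{316846038} \approx 17800.0 i$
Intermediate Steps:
$\sqrt{-15958 + \left(-4515 + 20195\right) \left(O{\left(-133,-9 \right)} - 20215\right)} = \sqrt{-15958 + \left(-4515 + 20195\right) \left(\left(-1\right) \left(-9\right) - 20215\right)} = \sqrt{-15958 + 15680 \left(9 - 20215\right)} = \sqrt{-15958 + 15680 \left(-20206\right)} = \sqrt{-15958 - 316830080} = \sqrt{-316846038} = i \sqrt{316846038}$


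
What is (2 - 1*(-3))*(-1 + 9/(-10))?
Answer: -19/2 ≈ -9.5000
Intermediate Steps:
(2 - 1*(-3))*(-1 + 9/(-10)) = (2 + 3)*(-1 + 9*(-⅒)) = 5*(-1 - 9/10) = 5*(-19/10) = -19/2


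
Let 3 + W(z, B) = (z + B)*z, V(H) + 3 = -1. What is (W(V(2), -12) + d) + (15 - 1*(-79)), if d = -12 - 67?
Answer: 76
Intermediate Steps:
V(H) = -4 (V(H) = -3 - 1 = -4)
W(z, B) = -3 + z*(B + z) (W(z, B) = -3 + (z + B)*z = -3 + (B + z)*z = -3 + z*(B + z))
d = -79
(W(V(2), -12) + d) + (15 - 1*(-79)) = ((-3 + (-4)**2 - 12*(-4)) - 79) + (15 - 1*(-79)) = ((-3 + 16 + 48) - 79) + (15 + 79) = (61 - 79) + 94 = -18 + 94 = 76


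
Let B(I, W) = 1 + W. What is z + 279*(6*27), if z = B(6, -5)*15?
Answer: 45138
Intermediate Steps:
z = -60 (z = (1 - 5)*15 = -4*15 = -60)
z + 279*(6*27) = -60 + 279*(6*27) = -60 + 279*162 = -60 + 45198 = 45138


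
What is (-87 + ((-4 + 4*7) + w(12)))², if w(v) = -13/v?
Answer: 591361/144 ≈ 4106.7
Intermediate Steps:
(-87 + ((-4 + 4*7) + w(12)))² = (-87 + ((-4 + 4*7) - 13/12))² = (-87 + ((-4 + 28) - 13*1/12))² = (-87 + (24 - 13/12))² = (-87 + 275/12)² = (-769/12)² = 591361/144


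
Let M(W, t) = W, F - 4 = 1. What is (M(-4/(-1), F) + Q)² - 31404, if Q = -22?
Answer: -31080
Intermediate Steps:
F = 5 (F = 4 + 1 = 5)
(M(-4/(-1), F) + Q)² - 31404 = (-4/(-1) - 22)² - 31404 = (-4*(-1) - 22)² - 31404 = (4 - 22)² - 31404 = (-18)² - 31404 = 324 - 31404 = -31080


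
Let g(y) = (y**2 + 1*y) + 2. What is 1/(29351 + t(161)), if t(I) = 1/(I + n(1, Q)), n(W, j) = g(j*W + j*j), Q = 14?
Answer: 44473/1305327024 ≈ 3.4070e-5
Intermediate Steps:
g(y) = 2 + y + y**2 (g(y) = (y**2 + y) + 2 = (y + y**2) + 2 = 2 + y + y**2)
n(W, j) = 2 + j**2 + (j**2 + W*j)**2 + W*j (n(W, j) = 2 + (j*W + j*j) + (j*W + j*j)**2 = 2 + (W*j + j**2) + (W*j + j**2)**2 = 2 + (j**2 + W*j) + (j**2 + W*j)**2 = 2 + j**2 + (j**2 + W*j)**2 + W*j)
t(I) = 1/(44312 + I) (t(I) = 1/(I + (2 + 14*(1 + 14) + 14**2*(1 + 14)**2)) = 1/(I + (2 + 14*15 + 196*15**2)) = 1/(I + (2 + 210 + 196*225)) = 1/(I + (2 + 210 + 44100)) = 1/(I + 44312) = 1/(44312 + I))
1/(29351 + t(161)) = 1/(29351 + 1/(44312 + 161)) = 1/(29351 + 1/44473) = 1/(1305327024/44473) = 44473/1305327024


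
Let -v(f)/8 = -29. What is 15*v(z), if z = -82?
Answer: 3480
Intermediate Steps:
v(f) = 232 (v(f) = -8*(-29) = 232)
15*v(z) = 15*232 = 3480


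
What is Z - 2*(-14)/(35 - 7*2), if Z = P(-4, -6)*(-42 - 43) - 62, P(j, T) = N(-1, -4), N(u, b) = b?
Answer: 838/3 ≈ 279.33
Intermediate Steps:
P(j, T) = -4
Z = 278 (Z = -4*(-42 - 43) - 62 = -4*(-85) - 62 = 340 - 62 = 278)
Z - 2*(-14)/(35 - 7*2) = 278 - 2*(-14)/(35 - 7*2) = 278 - (-28)/(35 - 14) = 278 - (-28)/21 = 278 - 1*(-4/3) = 278 + 4/3 = 838/3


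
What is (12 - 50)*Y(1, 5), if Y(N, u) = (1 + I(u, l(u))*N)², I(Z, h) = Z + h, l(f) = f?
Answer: -4598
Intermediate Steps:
Y(N, u) = (1 + 2*N*u)² (Y(N, u) = (1 + (u + u)*N)² = (1 + (2*u)*N)² = (1 + 2*N*u)²)
(12 - 50)*Y(1, 5) = (12 - 50)*(1 + 2*1*5)² = -38*(1 + 10)² = -38*11² = -38*121 = -4598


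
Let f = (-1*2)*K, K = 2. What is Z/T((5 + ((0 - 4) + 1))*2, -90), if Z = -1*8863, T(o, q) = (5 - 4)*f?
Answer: 8863/4 ≈ 2215.8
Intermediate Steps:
f = -4 (f = -1*2*2 = -2*2 = -4)
T(o, q) = -4 (T(o, q) = (5 - 4)*(-4) = 1*(-4) = -4)
Z = -8863
Z/T((5 + ((0 - 4) + 1))*2, -90) = -8863/(-4) = -8863*(-¼) = 8863/4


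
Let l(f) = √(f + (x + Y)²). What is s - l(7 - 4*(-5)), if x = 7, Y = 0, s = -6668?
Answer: -6668 - 2*√19 ≈ -6676.7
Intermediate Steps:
l(f) = √(49 + f) (l(f) = √(f + (7 + 0)²) = √(f + 7²) = √(f + 49) = √(49 + f))
s - l(7 - 4*(-5)) = -6668 - √(49 + (7 - 4*(-5))) = -6668 - √(49 + (7 + 20)) = -6668 - √(49 + 27) = -6668 - √76 = -6668 - 2*√19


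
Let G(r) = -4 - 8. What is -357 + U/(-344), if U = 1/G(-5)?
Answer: -1473695/4128 ≈ -357.00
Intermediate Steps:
G(r) = -12
U = -1/12 (U = 1/(-12) = -1/12 ≈ -0.083333)
-357 + U/(-344) = -357 - 1/12/(-344) = -357 - 1/344*(-1/12) = -357 + 1/4128 = -1473695/4128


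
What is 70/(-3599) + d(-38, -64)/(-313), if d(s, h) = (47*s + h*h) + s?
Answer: -8198838/1126487 ≈ -7.2782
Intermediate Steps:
d(s, h) = h² + 48*s (d(s, h) = (47*s + h²) + s = (h² + 47*s) + s = h² + 48*s)
70/(-3599) + d(-38, -64)/(-313) = 70/(-3599) + ((-64)² + 48*(-38))/(-313) = 70*(-1/3599) + (4096 - 1824)*(-1/313) = -70/3599 + 2272*(-1/313) = -70/3599 - 2272/313 = -8198838/1126487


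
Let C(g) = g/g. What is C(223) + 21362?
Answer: 21363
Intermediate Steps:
C(g) = 1
C(223) + 21362 = 1 + 21362 = 21363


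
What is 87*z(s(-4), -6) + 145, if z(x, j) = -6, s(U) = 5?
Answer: -377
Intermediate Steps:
87*z(s(-4), -6) + 145 = 87*(-6) + 145 = -522 + 145 = -377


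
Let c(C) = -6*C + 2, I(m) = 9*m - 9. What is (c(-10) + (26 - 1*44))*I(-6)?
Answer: -2772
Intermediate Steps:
I(m) = -9 + 9*m
c(C) = 2 - 6*C
(c(-10) + (26 - 1*44))*I(-6) = ((2 - 6*(-10)) + (26 - 1*44))*(-9 + 9*(-6)) = ((2 + 60) + (26 - 44))*(-9 - 54) = (62 - 18)*(-63) = 44*(-63) = -2772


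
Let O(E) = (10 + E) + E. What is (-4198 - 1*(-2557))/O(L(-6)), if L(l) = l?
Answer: 1641/2 ≈ 820.50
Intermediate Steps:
O(E) = 10 + 2*E
(-4198 - 1*(-2557))/O(L(-6)) = (-4198 - 1*(-2557))/(10 + 2*(-6)) = (-4198 + 2557)/(10 - 12) = -1641/(-2) = -1641*(-½) = 1641/2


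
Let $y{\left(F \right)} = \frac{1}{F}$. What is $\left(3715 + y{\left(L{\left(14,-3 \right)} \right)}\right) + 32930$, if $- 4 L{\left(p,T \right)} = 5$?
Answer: $\frac{183221}{5} \approx 36644.0$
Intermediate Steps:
$L{\left(p,T \right)} = - \frac{5}{4}$ ($L{\left(p,T \right)} = \left(- \frac{1}{4}\right) 5 = - \frac{5}{4}$)
$\left(3715 + y{\left(L{\left(14,-3 \right)} \right)}\right) + 32930 = \left(3715 + \frac{1}{- \frac{5}{4}}\right) + 32930 = \left(3715 - \frac{4}{5}\right) + 32930 = \frac{18571}{5} + 32930 = \frac{183221}{5}$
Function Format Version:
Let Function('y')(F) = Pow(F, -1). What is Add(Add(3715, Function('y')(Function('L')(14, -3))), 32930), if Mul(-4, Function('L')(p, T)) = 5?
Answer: Rational(183221, 5) ≈ 36644.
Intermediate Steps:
Function('L')(p, T) = Rational(-5, 4) (Function('L')(p, T) = Mul(Rational(-1, 4), 5) = Rational(-5, 4))
Add(Add(3715, Function('y')(Function('L')(14, -3))), 32930) = Add(Add(3715, Pow(Rational(-5, 4), -1)), 32930) = Add(Add(3715, Rational(-4, 5)), 32930) = Add(Rational(18571, 5), 32930) = Rational(183221, 5)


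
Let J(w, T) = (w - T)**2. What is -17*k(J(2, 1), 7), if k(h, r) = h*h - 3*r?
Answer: 340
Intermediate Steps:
k(h, r) = h**2 - 3*r
-17*k(J(2, 1), 7) = -17*(((1 - 1*2)**2)**2 - 3*7) = -17*(((1 - 2)**2)**2 - 21) = -17*(((-1)**2)**2 - 21) = -17*(1**2 - 21) = -17*(1 - 21) = -17*(-20) = 340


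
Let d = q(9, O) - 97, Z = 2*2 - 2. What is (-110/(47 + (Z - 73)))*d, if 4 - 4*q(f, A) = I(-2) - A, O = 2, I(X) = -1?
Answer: -6985/16 ≈ -436.56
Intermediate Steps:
q(f, A) = 5/4 + A/4 (q(f, A) = 1 - (-1 - A)/4 = 1 + (¼ + A/4) = 5/4 + A/4)
Z = 2 (Z = 4 - 2 = 2)
d = -381/4 (d = (5/4 + (¼)*2) - 97 = (5/4 + ½) - 97 = 7/4 - 97 = -381/4 ≈ -95.250)
(-110/(47 + (Z - 73)))*d = -110/(47 + (2 - 73))*(-381/4) = -110/(47 - 71)*(-381/4) = -110/(-24)*(-381/4) = -110*(-1/24)*(-381/4) = (55/12)*(-381/4) = -6985/16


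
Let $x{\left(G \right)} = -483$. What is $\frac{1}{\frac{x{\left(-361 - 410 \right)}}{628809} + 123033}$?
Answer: $\frac{209603}{25788085738} \approx 8.1279 \cdot 10^{-6}$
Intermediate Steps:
$\frac{1}{\frac{x{\left(-361 - 410 \right)}}{628809} + 123033} = \frac{1}{- \frac{483}{628809} + 123033} = \frac{1}{\left(-483\right) \frac{1}{628809} + 123033} = \frac{1}{- \frac{161}{209603} + 123033} = \frac{1}{\frac{25788085738}{209603}} = \frac{209603}{25788085738}$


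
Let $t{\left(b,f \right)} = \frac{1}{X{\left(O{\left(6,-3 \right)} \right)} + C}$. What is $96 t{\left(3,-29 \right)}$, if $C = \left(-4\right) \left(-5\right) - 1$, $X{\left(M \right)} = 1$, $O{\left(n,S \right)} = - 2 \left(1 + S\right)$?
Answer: $\frac{24}{5} \approx 4.8$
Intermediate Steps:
$O{\left(n,S \right)} = -2 - 2 S$
$C = 19$ ($C = 20 - 1 = 19$)
$t{\left(b,f \right)} = \frac{1}{20}$ ($t{\left(b,f \right)} = \frac{1}{1 + 19} = \frac{1}{20}$)
$96 t{\left(3,-29 \right)} = 96 \cdot \frac{1}{20} = \frac{24}{5}$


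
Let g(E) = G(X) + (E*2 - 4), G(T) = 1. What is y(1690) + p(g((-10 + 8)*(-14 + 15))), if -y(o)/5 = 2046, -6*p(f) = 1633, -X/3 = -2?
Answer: -63013/6 ≈ -10502.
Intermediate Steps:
X = 6 (X = -3*(-2) = 6)
g(E) = -3 + 2*E (g(E) = 1 + (E*2 - 4) = 1 + (2*E - 4) = 1 + (-4 + 2*E) = -3 + 2*E)
p(f) = -1633/6 (p(f) = -⅙*1633 = -1633/6)
y(o) = -10230 (y(o) = -5*2046 = -10230)
y(1690) + p(g((-10 + 8)*(-14 + 15))) = -10230 - 1633/6 = -63013/6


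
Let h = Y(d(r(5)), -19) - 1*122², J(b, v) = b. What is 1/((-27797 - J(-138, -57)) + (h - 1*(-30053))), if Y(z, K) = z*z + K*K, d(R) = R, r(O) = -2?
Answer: -1/12125 ≈ -8.2474e-5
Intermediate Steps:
Y(z, K) = K² + z² (Y(z, K) = z² + K² = K² + z²)
h = -14519 (h = ((-19)² + (-2)²) - 1*122² = (361 + 4) - 1*14884 = 365 - 14884 = -14519)
1/((-27797 - J(-138, -57)) + (h - 1*(-30053))) = 1/((-27797 - 1*(-138)) + (-14519 - 1*(-30053))) = 1/((-27797 + 138) + (-14519 + 30053)) = 1/(-27659 + 15534) = 1/(-12125) = -1/12125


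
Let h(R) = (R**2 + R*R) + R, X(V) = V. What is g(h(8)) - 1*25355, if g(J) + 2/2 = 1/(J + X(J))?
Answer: -6896831/272 ≈ -25356.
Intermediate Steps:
h(R) = R + 2*R**2 (h(R) = (R**2 + R**2) + R = 2*R**2 + R = R + 2*R**2)
g(J) = -1 + 1/(2*J) (g(J) = -1 + 1/(J + J) = -1 + 1/(2*J))
g(h(8)) - 1*25355 = (1/2 - 8*(1 + 2*8))/((8*(1 + 2*8))) - 1*25355 = (1/2 - 8*(1 + 16))/((8*(1 + 16))) - 25355 = (1/2 - 8*17)/((8*17)) - 25355 = (1/2 - 1*136)/136 - 25355 = (1/2 - 136)/136 - 25355 = (1/136)*(-271/2) - 25355 = -271/272 - 25355 = -6896831/272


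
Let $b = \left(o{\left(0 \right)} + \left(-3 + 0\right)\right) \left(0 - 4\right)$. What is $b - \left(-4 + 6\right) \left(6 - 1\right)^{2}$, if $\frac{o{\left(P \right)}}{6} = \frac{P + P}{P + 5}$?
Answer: $-38$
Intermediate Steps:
$o{\left(P \right)} = \frac{12 P}{5 + P}$ ($o{\left(P \right)} = 6 \frac{P + P}{P + 5} = 6 \frac{2 P}{5 + P} = \frac{12 P}{5 + P}$)
$b = 12$ ($b = \left(12 \cdot 0 \frac{1}{5 + 0} + \left(-3 + 0\right)\right) \left(0 - 4\right) = \left(12 \cdot 0 \cdot \frac{1}{5} - 3\right) \left(-4\right) = \left(0 - 3\right) \left(-4\right) = \left(-3\right) \left(-4\right) = 12$)
$b - \left(-4 + 6\right) \left(6 - 1\right)^{2} = 12 - \left(-4 + 6\right) \left(6 - 1\right)^{2} = 12 - 2 \cdot 5^{2} = 12 - 2 \cdot 25 = 12 - 50 = -38$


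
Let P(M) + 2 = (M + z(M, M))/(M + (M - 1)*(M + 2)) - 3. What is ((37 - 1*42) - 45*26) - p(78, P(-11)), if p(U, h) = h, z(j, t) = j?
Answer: -113468/97 ≈ -1169.8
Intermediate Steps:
P(M) = -5 + 2*M/(M + (-1 + M)*(2 + M)) (P(M) = -2 + ((M + M)/(M + (M - 1)*(M + 2)) - 3) = -2 + ((2*M)/(M + (-1 + M)*(2 + M)) - 3) = -2 + (2*M/(M + (-1 + M)*(2 + M)) - 3) = -2 + (-3 + 2*M/(M + (-1 + M)*(2 + M))) = -5 + 2*M/(M + (-1 + M)*(2 + M)))
((37 - 1*42) - 45*26) - p(78, P(-11)) = ((37 - 1*42) - 45*26) - (10 - 8*(-11) - 5*(-11)²)/(-2 + (-11)² + 2*(-11)) = ((37 - 42) - 1170) - (10 + 88 - 5*121)/(-2 + 121 - 22) = (-5 - 1170) - (10 + 88 - 605)/97 = -1175 - (-507)/97 = -1175 - 1*(-507/97) = -1175 + 507/97 = -113468/97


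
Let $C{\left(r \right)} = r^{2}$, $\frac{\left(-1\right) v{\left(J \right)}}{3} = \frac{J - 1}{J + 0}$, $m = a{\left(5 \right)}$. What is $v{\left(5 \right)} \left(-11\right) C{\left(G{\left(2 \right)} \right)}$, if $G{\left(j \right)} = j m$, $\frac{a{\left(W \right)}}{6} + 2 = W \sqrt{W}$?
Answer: $\frac{2452032}{5} - 76032 \sqrt{5} \approx 3.2039 \cdot 10^{5}$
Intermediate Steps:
$a{\left(W \right)} = -12 + 6 W^{\frac{3}{2}}$ ($a{\left(W \right)} = -12 + 6 W \sqrt{W} = -12 + 6 W^{\frac{3}{2}}$)
$m = -12 + 30 \sqrt{5}$ ($m = -12 + 6 \cdot 5^{\frac{3}{2}} = -12 + 6 \cdot 5 \sqrt{5} = -12 + 30 \sqrt{5} \approx 55.082$)
$G{\left(j \right)} = j \left(-12 + 30 \sqrt{5}\right)$
$v{\left(J \right)} = - \frac{3 \left(-1 + J\right)}{J}$ ($v{\left(J \right)} = - 3 \frac{J - 1}{J + 0} = - 3 \frac{-1 + J}{J} = - \frac{3 \left(-1 + J\right)}{J}$)
$v{\left(5 \right)} \left(-11\right) C{\left(G{\left(2 \right)} \right)} = \left(-3 + \frac{3}{5}\right) \left(-11\right) \left(6 \cdot 2 \left(-2 + 5 \sqrt{5}\right)\right)^{2} = \left(-3 + 3 \cdot \frac{1}{5}\right) \left(-11\right) \left(-24 + 60 \sqrt{5}\right)^{2} = \left(-3 + \frac{3}{5}\right) \left(-11\right) \left(-24 + 60 \sqrt{5}\right)^{2} = \left(- \frac{12}{5}\right) \left(-11\right) \left(-24 + 60 \sqrt{5}\right)^{2} = \frac{132 \left(-24 + 60 \sqrt{5}\right)^{2}}{5}$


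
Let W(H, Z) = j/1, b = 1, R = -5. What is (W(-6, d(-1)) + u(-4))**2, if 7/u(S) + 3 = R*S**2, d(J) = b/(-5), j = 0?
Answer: 49/6889 ≈ 0.0071128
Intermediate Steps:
d(J) = -1/5 (d(J) = 1/(-5) = 1*(-1/5) = -1/5)
W(H, Z) = 0 (W(H, Z) = 0/1 = 0*1 = 0)
u(S) = 7/(-3 - 5*S**2)
(W(-6, d(-1)) + u(-4))**2 = (0 - 7/(3 + 5*(-4)**2))**2 = (0 - 7/(3 + 5*16))**2 = (0 - 7/(3 + 80))**2 = (0 - 7/83)**2 = (-7/83)**2 = 49/6889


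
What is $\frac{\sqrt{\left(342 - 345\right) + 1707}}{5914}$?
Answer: $\frac{\sqrt{426}}{2957} \approx 0.00698$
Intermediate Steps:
$\frac{\sqrt{\left(342 - 345\right) + 1707}}{5914} = \sqrt{-3 + 1707} \cdot \frac{1}{5914} = \sqrt{1704} \cdot \frac{1}{5914} = 2 \sqrt{426} \cdot \frac{1}{5914} = \frac{\sqrt{426}}{2957}$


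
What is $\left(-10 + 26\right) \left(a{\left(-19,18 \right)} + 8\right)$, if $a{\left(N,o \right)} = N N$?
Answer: $5904$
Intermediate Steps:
$a{\left(N,o \right)} = N^{2}$
$\left(-10 + 26\right) \left(a{\left(-19,18 \right)} + 8\right) = \left(-10 + 26\right) \left(\left(-19\right)^{2} + 8\right) = 16 \left(361 + 8\right) = 16 \cdot 369 = 5904$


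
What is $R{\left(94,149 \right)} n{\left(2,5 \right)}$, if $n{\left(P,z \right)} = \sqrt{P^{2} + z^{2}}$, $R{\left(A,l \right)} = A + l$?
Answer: $243 \sqrt{29} \approx 1308.6$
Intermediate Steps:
$R{\left(94,149 \right)} n{\left(2,5 \right)} = \left(94 + 149\right) \sqrt{2^{2} + 5^{2}} = 243 \sqrt{4 + 25} = 243 \sqrt{29}$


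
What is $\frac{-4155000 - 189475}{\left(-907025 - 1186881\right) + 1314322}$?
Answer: $\frac{4344475}{779584} \approx 5.5728$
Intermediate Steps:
$\frac{-4155000 - 189475}{\left(-907025 - 1186881\right) + 1314322} = \frac{-4155000 - 189475}{-2093906 + 1314322} = - \frac{4344475}{-779584} = \left(-4344475\right) \left(- \frac{1}{779584}\right) = \frac{4344475}{779584}$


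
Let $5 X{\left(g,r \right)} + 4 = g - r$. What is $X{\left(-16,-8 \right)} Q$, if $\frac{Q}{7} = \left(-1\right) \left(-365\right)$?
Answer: $-6132$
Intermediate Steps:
$X{\left(g,r \right)} = - \frac{4}{5} - \frac{r}{5} + \frac{g}{5}$ ($X{\left(g,r \right)} = - \frac{4}{5} + \frac{g - r}{5} = - \frac{4}{5} + \left(- \frac{r}{5} + \frac{g}{5}\right) = - \frac{4}{5} - \frac{r}{5} + \frac{g}{5}$)
$Q = 2555$ ($Q = 7 \left(\left(-1\right) \left(-365\right)\right) = 7 \cdot 365 = 2555$)
$X{\left(-16,-8 \right)} Q = \left(- \frac{4}{5} - - \frac{8}{5} + \frac{1}{5} \left(-16\right)\right) 2555 = \left(- \frac{4}{5} + \frac{8}{5} - \frac{16}{5}\right) 2555 = \left(- \frac{12}{5}\right) 2555 = -6132$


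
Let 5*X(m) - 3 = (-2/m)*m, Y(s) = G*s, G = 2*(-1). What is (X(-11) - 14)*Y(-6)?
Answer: -828/5 ≈ -165.60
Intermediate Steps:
G = -2
Y(s) = -2*s
X(m) = 1/5 (X(m) = 3/5 + ((-2/m)*m)/5 = 3/5 + (1/5)*(-2) = 3/5 - 2/5 = 1/5)
(X(-11) - 14)*Y(-6) = (1/5 - 14)*(-2*(-6)) = -69/5*12 = -828/5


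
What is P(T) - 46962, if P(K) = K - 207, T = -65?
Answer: -47234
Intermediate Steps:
P(K) = -207 + K
P(T) - 46962 = (-207 - 65) - 46962 = -272 - 46962 = -47234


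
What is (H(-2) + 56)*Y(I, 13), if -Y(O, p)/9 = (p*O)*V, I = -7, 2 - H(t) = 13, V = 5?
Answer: 184275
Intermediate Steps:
H(t) = -11 (H(t) = 2 - 1*13 = 2 - 13 = -11)
Y(O, p) = -45*O*p (Y(O, p) = -9*p*O*5 = -9*O*p*5 = -45*O*p)
(H(-2) + 56)*Y(I, 13) = (-11 + 56)*(-45*(-7)*13) = 45*4095 = 184275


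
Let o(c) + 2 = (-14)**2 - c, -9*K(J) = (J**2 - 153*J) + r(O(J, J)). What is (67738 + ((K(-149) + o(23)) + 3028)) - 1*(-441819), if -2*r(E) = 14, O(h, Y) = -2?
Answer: 507757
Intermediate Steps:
r(E) = -7 (r(E) = -1/2*14 = -7)
K(J) = 7/9 + 17*J - J**2/9 (K(J) = -((J**2 - 153*J) - 7)/9 = -(-7 + J**2 - 153*J)/9 = 7/9 + 17*J - J**2/9)
o(c) = 194 - c (o(c) = -2 + ((-14)**2 - c) = -2 + (196 - c) = 194 - c)
(67738 + ((K(-149) + o(23)) + 3028)) - 1*(-441819) = (67738 + (((7/9 + 17*(-149) - 1/9*(-149)**2) + (194 - 1*23)) + 3028)) - 1*(-441819) = (67738 + (((7/9 - 2533 - 1/9*22201) + (194 - 23)) + 3028)) + 441819 = (67738 + (((7/9 - 2533 - 22201/9) + 171) + 3028)) + 441819 = (67738 + ((-4999 + 171) + 3028)) + 441819 = (67738 + (-4828 + 3028)) + 441819 = (67738 - 1800) + 441819 = 65938 + 441819 = 507757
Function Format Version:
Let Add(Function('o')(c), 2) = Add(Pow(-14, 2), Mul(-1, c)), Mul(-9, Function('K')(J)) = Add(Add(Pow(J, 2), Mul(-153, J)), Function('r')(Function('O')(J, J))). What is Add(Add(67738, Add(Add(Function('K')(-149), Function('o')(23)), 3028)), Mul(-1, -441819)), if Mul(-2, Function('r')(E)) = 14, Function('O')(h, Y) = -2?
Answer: 507757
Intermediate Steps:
Function('r')(E) = -7 (Function('r')(E) = Mul(Rational(-1, 2), 14) = -7)
Function('K')(J) = Add(Rational(7, 9), Mul(17, J), Mul(Rational(-1, 9), Pow(J, 2))) (Function('K')(J) = Mul(Rational(-1, 9), Add(Add(Pow(J, 2), Mul(-153, J)), -7)) = Mul(Rational(-1, 9), Add(-7, Pow(J, 2), Mul(-153, J))) = Add(Rational(7, 9), Mul(17, J), Mul(Rational(-1, 9), Pow(J, 2))))
Function('o')(c) = Add(194, Mul(-1, c)) (Function('o')(c) = Add(-2, Add(Pow(-14, 2), Mul(-1, c))) = Add(-2, Add(196, Mul(-1, c))) = Add(194, Mul(-1, c)))
Add(Add(67738, Add(Add(Function('K')(-149), Function('o')(23)), 3028)), Mul(-1, -441819)) = Add(Add(67738, Add(Add(Add(Rational(7, 9), Mul(17, -149), Mul(Rational(-1, 9), Pow(-149, 2))), Add(194, Mul(-1, 23))), 3028)), Mul(-1, -441819)) = Add(Add(67738, Add(Add(Add(Rational(7, 9), -2533, Mul(Rational(-1, 9), 22201)), Add(194, -23)), 3028)), 441819) = Add(Add(67738, Add(Add(Add(Rational(7, 9), -2533, Rational(-22201, 9)), 171), 3028)), 441819) = Add(Add(67738, Add(Add(-4999, 171), 3028)), 441819) = Add(Add(67738, Add(-4828, 3028)), 441819) = Add(Add(67738, -1800), 441819) = Add(65938, 441819) = 507757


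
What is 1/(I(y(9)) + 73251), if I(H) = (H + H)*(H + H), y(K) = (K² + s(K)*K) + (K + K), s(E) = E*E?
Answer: 1/2815587 ≈ 3.5517e-7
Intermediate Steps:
s(E) = E²
y(K) = K² + K³ + 2*K (y(K) = (K² + K²*K) + (K + K) = (K² + K³) + 2*K = K² + K³ + 2*K)
I(H) = 4*H² (I(H) = (2*H)*(2*H) = 4*H²)
1/(I(y(9)) + 73251) = 1/(4*(9*(2 + 9 + 9²))² + 73251) = 1/(4*(9*(2 + 9 + 81))² + 73251) = 1/(4*(9*92)² + 73251) = 1/(4*828² + 73251) = 1/(4*685584 + 73251) = 1/(2742336 + 73251) = 1/2815587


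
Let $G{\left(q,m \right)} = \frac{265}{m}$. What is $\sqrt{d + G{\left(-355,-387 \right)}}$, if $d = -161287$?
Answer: $\frac{11 i \sqrt{22181722}}{129} \approx 401.61 i$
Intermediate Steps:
$\sqrt{d + G{\left(-355,-387 \right)}} = \sqrt{-161287 + \frac{265}{-387}} = \sqrt{-161287 + 265 \left(- \frac{1}{387}\right)} = \sqrt{-161287 - \frac{265}{387}} = \sqrt{- \frac{62418334}{387}} = \frac{11 i \sqrt{22181722}}{129}$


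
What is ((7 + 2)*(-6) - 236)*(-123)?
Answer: 35670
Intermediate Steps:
((7 + 2)*(-6) - 236)*(-123) = (9*(-6) - 236)*(-123) = (-54 - 236)*(-123) = -290*(-123) = 35670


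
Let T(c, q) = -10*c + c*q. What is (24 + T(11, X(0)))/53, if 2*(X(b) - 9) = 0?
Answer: 13/53 ≈ 0.24528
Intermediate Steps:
X(b) = 9 (X(b) = 9 + (½)*0 = 9 + 0 = 9)
(24 + T(11, X(0)))/53 = (24 + 11*(-10 + 9))/53 = (24 + 11*(-1))*(1/53) = (24 - 11)*(1/53) = 13*(1/53) = 13/53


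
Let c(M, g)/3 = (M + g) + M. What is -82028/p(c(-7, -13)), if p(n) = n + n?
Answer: 41014/81 ≈ 506.35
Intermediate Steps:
c(M, g) = 3*g + 6*M (c(M, g) = 3*((M + g) + M) = 3*(g + 2*M) = 3*g + 6*M)
p(n) = 2*n
-82028/p(c(-7, -13)) = -82028*1/(2*(3*(-13) + 6*(-7))) = -82028*1/(2*(-39 - 42)) = -82028/(2*(-81)) = -82028/(-162) = -82028*(-1/162) = 41014/81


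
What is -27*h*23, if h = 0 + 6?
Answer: -3726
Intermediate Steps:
h = 6
-27*h*23 = -27*6*23 = -162*23 = -3726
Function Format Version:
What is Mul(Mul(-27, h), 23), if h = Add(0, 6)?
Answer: -3726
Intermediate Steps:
h = 6
Mul(Mul(-27, h), 23) = Mul(Mul(-27, 6), 23) = Mul(-162, 23) = -3726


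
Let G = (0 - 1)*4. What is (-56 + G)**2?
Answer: 3600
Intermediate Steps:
G = -4 (G = -1*4 = -4)
(-56 + G)**2 = (-56 - 4)**2 = (-60)**2 = 3600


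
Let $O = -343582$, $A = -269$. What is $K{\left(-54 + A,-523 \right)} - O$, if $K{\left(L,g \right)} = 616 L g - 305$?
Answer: $104403541$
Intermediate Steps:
$K{\left(L,g \right)} = -305 + 616 L g$ ($K{\left(L,g \right)} = 616 L g - 305 = -305 + 616 L g$)
$K{\left(-54 + A,-523 \right)} - O = \left(-305 + 616 \left(-54 - 269\right) \left(-523\right)\right) - -343582 = \left(-305 + 616 \left(-323\right) \left(-523\right)\right) + 343582 = \left(-305 + 104060264\right) + 343582 = 104059959 + 343582 = 104403541$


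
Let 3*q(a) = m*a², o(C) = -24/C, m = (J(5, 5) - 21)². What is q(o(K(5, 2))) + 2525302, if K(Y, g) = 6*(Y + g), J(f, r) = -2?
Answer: 371227858/147 ≈ 2.5254e+6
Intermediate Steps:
m = 529 (m = (-2 - 21)² = (-23)² = 529)
K(Y, g) = 6*Y + 6*g
q(a) = 529*a²/3 (q(a) = (529*a²)/3 = 529*a²/3)
q(o(K(5, 2))) + 2525302 = 529*(-24/(6*5 + 6*2))²/3 + 2525302 = 529*(-24/(30 + 12))²/3 + 2525302 = 529*(-24/42)²/3 + 2525302 = 529*(-24*1/42)²/3 + 2525302 = 529*(-4/7)²/3 + 2525302 = (529/3)*(16/49) + 2525302 = 8464/147 + 2525302 = 371227858/147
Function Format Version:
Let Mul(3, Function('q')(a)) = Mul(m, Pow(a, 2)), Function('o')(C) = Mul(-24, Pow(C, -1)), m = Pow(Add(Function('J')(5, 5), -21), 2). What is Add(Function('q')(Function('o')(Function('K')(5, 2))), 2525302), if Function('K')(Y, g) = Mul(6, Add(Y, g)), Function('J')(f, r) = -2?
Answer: Rational(371227858, 147) ≈ 2.5254e+6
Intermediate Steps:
m = 529 (m = Pow(Add(-2, -21), 2) = Pow(-23, 2) = 529)
Function('K')(Y, g) = Add(Mul(6, Y), Mul(6, g))
Function('q')(a) = Mul(Rational(529, 3), Pow(a, 2)) (Function('q')(a) = Mul(Rational(1, 3), Mul(529, Pow(a, 2))) = Mul(Rational(529, 3), Pow(a, 2)))
Add(Function('q')(Function('o')(Function('K')(5, 2))), 2525302) = Add(Mul(Rational(529, 3), Pow(Mul(-24, Pow(Add(Mul(6, 5), Mul(6, 2)), -1)), 2)), 2525302) = Add(Mul(Rational(529, 3), Pow(Mul(-24, Pow(Add(30, 12), -1)), 2)), 2525302) = Add(Mul(Rational(529, 3), Pow(Mul(-24, Pow(42, -1)), 2)), 2525302) = Add(Mul(Rational(529, 3), Pow(Mul(-24, Rational(1, 42)), 2)), 2525302) = Add(Mul(Rational(529, 3), Pow(Rational(-4, 7), 2)), 2525302) = Add(Mul(Rational(529, 3), Rational(16, 49)), 2525302) = Add(Rational(8464, 147), 2525302) = Rational(371227858, 147)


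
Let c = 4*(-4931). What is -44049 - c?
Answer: -24325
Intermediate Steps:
c = -19724
-44049 - c = -44049 - 1*(-19724) = -44049 + 19724 = -24325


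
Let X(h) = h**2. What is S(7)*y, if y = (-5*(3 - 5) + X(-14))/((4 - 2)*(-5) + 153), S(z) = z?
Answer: 1442/143 ≈ 10.084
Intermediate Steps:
y = 206/143 (y = (-5*(3 - 5) + (-14)**2)/((4 - 2)*(-5) + 153) = (-5*(-2) + 196)/(2*(-5) + 153) = (10 + 196)/(-10 + 153) = 206/143 ≈ 1.4406)
S(7)*y = 7*(206/143) = 1442/143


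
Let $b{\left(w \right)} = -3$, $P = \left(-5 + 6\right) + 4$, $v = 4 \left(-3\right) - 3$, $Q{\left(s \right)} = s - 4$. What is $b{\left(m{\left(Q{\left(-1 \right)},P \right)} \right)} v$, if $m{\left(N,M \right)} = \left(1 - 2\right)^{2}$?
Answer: $45$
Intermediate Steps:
$Q{\left(s \right)} = -4 + s$ ($Q{\left(s \right)} = s - 4 = -4 + s$)
$v = -15$ ($v = -12 - 3 = -15$)
$P = 5$ ($P = 1 + 4 = 5$)
$m{\left(N,M \right)} = 1$ ($m{\left(N,M \right)} = \left(-1\right)^{2} = 1$)
$b{\left(m{\left(Q{\left(-1 \right)},P \right)} \right)} v = \left(-3\right) \left(-15\right) = 45$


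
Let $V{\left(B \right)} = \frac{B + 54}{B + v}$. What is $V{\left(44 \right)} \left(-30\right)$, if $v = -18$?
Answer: $- \frac{1470}{13} \approx -113.08$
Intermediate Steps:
$V{\left(B \right)} = \frac{54 + B}{-18 + B}$ ($V{\left(B \right)} = \frac{B + 54}{B - 18} = \frac{54 + B}{-18 + B}$)
$V{\left(44 \right)} \left(-30\right) = \frac{54 + 44}{-18 + 44} \left(-30\right) = \frac{1}{26} \cdot 98 \left(-30\right) = \frac{49}{13} \left(-30\right) = - \frac{1470}{13}$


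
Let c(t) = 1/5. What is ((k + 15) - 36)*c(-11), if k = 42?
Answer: 21/5 ≈ 4.2000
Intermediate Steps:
c(t) = ⅕
((k + 15) - 36)*c(-11) = ((42 + 15) - 36)*(⅕) = (57 - 36)*(⅕) = 21*(⅕) = 21/5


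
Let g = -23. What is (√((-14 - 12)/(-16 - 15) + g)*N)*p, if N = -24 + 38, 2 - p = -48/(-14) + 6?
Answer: -104*I*√21297/31 ≈ -489.59*I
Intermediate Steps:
p = -52/7 (p = 2 - (-48/(-14) + 6) = 2 - (-48*(-1/14) + 6) = 2 - (24/7 + 6) = 2 - 1*66/7 = 2 - 66/7 = -52/7 ≈ -7.4286)
N = 14
(√((-14 - 12)/(-16 - 15) + g)*N)*p = (√((-14 - 12)/(-16 - 15) - 23)*14)*(-52/7) = (√(-26/(-31) - 23)*14)*(-52/7) = (√(-26*(-1/31) - 23)*14)*(-52/7) = (√(26/31 - 23)*14)*(-52/7) = (√(-687/31)*14)*(-52/7) = ((I*√21297/31)*14)*(-52/7) = (14*I*√21297/31)*(-52/7) = -104*I*√21297/31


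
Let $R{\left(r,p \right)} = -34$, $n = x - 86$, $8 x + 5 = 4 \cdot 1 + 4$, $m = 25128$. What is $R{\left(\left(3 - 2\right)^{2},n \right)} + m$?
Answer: $25094$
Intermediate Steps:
$x = \frac{3}{8}$ ($x = - \frac{5}{8} + \frac{4 \cdot 1 + 4}{8} = - \frac{5}{8} + \frac{4 + 4}{8} = - \frac{5}{8} + \frac{1}{8} \cdot 8 = - \frac{5}{8} + 1 = \frac{3}{8} \approx 0.375$)
$n = - \frac{685}{8}$ ($n = \frac{3}{8} - 86 = - \frac{685}{8} \approx -85.625$)
$R{\left(\left(3 - 2\right)^{2},n \right)} + m = -34 + 25128 = 25094$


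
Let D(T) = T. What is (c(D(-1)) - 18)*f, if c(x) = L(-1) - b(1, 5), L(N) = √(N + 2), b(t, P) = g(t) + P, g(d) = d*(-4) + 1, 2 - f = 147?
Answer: 2755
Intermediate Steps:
f = -145 (f = 2 - 1*147 = 2 - 147 = -145)
g(d) = 1 - 4*d (g(d) = -4*d + 1 = 1 - 4*d)
b(t, P) = 1 + P - 4*t (b(t, P) = (1 - 4*t) + P = 1 + P - 4*t)
L(N) = √(2 + N)
c(x) = -1 (c(x) = √(2 - 1) - (1 + 5 - 4*1) = √1 - (1 + 5 - 4) = 1 - 1*2 = 1 - 2 = -1)
(c(D(-1)) - 18)*f = (-1 - 18)*(-145) = -19*(-145) = 2755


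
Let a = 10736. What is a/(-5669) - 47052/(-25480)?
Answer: -1703873/36111530 ≈ -0.047184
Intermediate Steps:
a/(-5669) - 47052/(-25480) = 10736/(-5669) - 47052/(-25480) = 10736*(-1/5669) - 47052*(-1/25480) = -10736/5669 + 11763/6370 = -1703873/36111530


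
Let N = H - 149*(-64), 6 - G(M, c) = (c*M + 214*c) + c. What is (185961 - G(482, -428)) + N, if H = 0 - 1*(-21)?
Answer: -102804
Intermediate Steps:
G(M, c) = 6 - 215*c - M*c (G(M, c) = 6 - ((c*M + 214*c) + c) = 6 - ((M*c + 214*c) + c) = 6 - ((214*c + M*c) + c) = 6 - (215*c + M*c) = 6 + (-215*c - M*c) = 6 - 215*c - M*c)
H = 21 (H = 0 + 21 = 21)
N = 9557 (N = 21 - 149*(-64) = 21 + 9536 = 9557)
(185961 - G(482, -428)) + N = (185961 - (6 - 215*(-428) - 1*482*(-428))) + 9557 = (185961 - (6 + 92020 + 206296)) + 9557 = (185961 - 1*298322) + 9557 = (185961 - 298322) + 9557 = -112361 + 9557 = -102804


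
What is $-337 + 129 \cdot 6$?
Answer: $437$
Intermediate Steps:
$-337 + 129 \cdot 6 = -337 + 774 = 437$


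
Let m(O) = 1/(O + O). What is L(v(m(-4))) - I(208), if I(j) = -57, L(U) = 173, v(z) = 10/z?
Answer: 230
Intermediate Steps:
m(O) = 1/(2*O)
L(v(m(-4))) - I(208) = 173 - 1*(-57) = 173 + 57 = 230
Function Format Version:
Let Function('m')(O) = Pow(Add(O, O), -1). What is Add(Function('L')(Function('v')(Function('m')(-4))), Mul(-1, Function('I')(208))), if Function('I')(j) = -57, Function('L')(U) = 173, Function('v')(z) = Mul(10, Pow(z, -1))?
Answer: 230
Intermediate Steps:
Function('m')(O) = Mul(Rational(1, 2), Pow(O, -1)) (Function('m')(O) = Pow(Mul(2, O), -1) = Mul(Rational(1, 2), Pow(O, -1)))
Add(Function('L')(Function('v')(Function('m')(-4))), Mul(-1, Function('I')(208))) = Add(173, Mul(-1, -57)) = Add(173, 57) = 230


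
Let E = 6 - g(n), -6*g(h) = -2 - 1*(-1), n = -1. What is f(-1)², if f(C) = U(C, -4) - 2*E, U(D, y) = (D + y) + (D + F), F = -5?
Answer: 4624/9 ≈ 513.78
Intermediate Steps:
g(h) = ⅙ (g(h) = -(-2 - 1*(-1))/6 = -(-2 + 1)/6 = -⅙*(-1) = ⅙)
E = 35/6 (E = 6 - 1*⅙ = 6 - ⅙ = 35/6 ≈ 5.8333)
U(D, y) = -5 + y + 2*D (U(D, y) = (D + y) + (D - 5) = (D + y) + (-5 + D) = -5 + y + 2*D)
f(C) = -62/3 + 2*C (f(C) = (-5 - 4 + 2*C) - 2*35/6 = (-9 + 2*C) - 35/3 = -62/3 + 2*C)
f(-1)² = (-62/3 + 2*(-1))² = (-62/3 - 2)² = (-68/3)² = 4624/9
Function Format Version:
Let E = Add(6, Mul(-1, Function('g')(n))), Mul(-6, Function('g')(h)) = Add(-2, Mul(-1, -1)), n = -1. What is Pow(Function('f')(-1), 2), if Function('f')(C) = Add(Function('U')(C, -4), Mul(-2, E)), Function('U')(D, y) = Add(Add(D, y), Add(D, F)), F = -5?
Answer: Rational(4624, 9) ≈ 513.78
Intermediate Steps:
Function('g')(h) = Rational(1, 6) (Function('g')(h) = Mul(Rational(-1, 6), Add(-2, Mul(-1, -1))) = Mul(Rational(-1, 6), Add(-2, 1)) = Mul(Rational(-1, 6), -1) = Rational(1, 6))
E = Rational(35, 6) (E = Add(6, Mul(-1, Rational(1, 6))) = Add(6, Rational(-1, 6)) = Rational(35, 6) ≈ 5.8333)
Function('U')(D, y) = Add(-5, y, Mul(2, D)) (Function('U')(D, y) = Add(Add(D, y), Add(D, -5)) = Add(Add(D, y), Add(-5, D)) = Add(-5, y, Mul(2, D)))
Function('f')(C) = Add(Rational(-62, 3), Mul(2, C)) (Function('f')(C) = Add(Add(-5, -4, Mul(2, C)), Mul(-2, Rational(35, 6))) = Add(Add(-9, Mul(2, C)), Rational(-35, 3)) = Add(Rational(-62, 3), Mul(2, C)))
Pow(Function('f')(-1), 2) = Pow(Add(Rational(-62, 3), Mul(2, -1)), 2) = Pow(Add(Rational(-62, 3), -2), 2) = Pow(Rational(-68, 3), 2) = Rational(4624, 9)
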